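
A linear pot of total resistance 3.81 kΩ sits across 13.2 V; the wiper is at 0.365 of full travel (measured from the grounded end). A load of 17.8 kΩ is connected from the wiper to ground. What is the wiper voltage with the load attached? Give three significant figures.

V ≈ 4.59 V

The wiper splits the pot into (1−α)R = 2.419 kΩ above and αR = 1.391 kΩ below.
Lower section ‖ load = 1.290 kΩ.
V_wiper = 13.2 × 1.290/(2.419 + 1.290) = 4.59 V.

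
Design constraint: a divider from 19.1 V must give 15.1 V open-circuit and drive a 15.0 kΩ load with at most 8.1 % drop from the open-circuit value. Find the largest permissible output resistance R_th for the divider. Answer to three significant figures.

R_th ≤ 1.32 kΩ

Loading drop = R_th/(R_th + R_L) ≤ 0.0810, so R_th ≤ R_L · ε/(1−ε) = 15.0 kΩ × 0.0810/0.9190 = 1.32 kΩ.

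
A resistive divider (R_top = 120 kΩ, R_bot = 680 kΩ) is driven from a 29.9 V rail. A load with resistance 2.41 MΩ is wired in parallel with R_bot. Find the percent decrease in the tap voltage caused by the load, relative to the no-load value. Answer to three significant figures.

4.06 %

The divider's output (Thévenin) resistance is R_top‖R_bot = 102.0 kΩ.
Fractional drop under load = R_th/(R_th + R_L) = 102.0 / (102.0 + 2410) = 0.04061.
So the output falls by 4.06 %.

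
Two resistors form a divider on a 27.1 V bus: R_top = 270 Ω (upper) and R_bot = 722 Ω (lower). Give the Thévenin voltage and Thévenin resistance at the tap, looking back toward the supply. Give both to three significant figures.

V_th = 19.7 V, R_th = 197 Ω

V_th is the open-circuit tap voltage: 27.1 × 722/(270 + 722) = 19.7 V.
With the supply zeroed, R_top and R_bot appear in parallel from the tap: R_th = R_top‖R_bot = (270 × 722)/992.0 = 197 Ω.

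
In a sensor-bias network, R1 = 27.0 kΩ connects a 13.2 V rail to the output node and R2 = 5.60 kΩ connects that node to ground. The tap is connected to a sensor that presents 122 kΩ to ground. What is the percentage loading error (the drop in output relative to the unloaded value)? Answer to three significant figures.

The divider's output (Thévenin) resistance is R1‖R2 = 4.638 kΩ.
Fractional drop under load = R_th/(R_th + R_L) = 4.638 / (4.638 + 122) = 0.03662.
So the output falls by 3.66 %.

3.66 %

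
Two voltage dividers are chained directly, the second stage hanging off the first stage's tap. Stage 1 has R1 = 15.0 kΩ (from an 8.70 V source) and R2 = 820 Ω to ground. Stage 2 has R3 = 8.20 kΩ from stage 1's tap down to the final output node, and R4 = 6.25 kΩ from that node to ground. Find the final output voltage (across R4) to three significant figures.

V_out ≈ 0.185 V

Stage 2 presents R3+R4 = 14450 Ω as a load on stage 1's tap.
Stage 1's lower leg becomes R2‖(R3+R4) = 776.0 Ω, so V_mid = 8.70 × 776.0/15780 = 0.4279 V.
Stage 2 is itself unloaded: V_out = V_mid × R4/(R3+R4) = 0.4279 × 6250/14450 = 0.185 V.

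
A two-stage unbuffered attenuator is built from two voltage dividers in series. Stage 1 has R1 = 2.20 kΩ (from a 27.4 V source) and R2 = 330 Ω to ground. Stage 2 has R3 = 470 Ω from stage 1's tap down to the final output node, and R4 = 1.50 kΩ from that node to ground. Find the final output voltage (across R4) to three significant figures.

V_out ≈ 2.38 V

Stage 2 presents R3+R4 = 1970 Ω as a load on stage 1's tap.
Stage 1's lower leg becomes R2‖(R3+R4) = 282.7 Ω, so V_mid = 27.4 × 282.7/2483 = 3.120 V.
Stage 2 is itself unloaded: V_out = V_mid × R4/(R3+R4) = 3.120 × 1500/1970 = 2.38 V.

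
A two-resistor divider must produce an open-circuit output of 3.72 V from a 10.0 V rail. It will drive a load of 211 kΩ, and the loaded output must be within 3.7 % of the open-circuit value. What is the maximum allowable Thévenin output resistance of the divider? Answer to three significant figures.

Loading drop = R_th/(R_th + R_L) ≤ 0.0370, so R_th ≤ R_L · ε/(1−ε) = 211 kΩ × 0.0370/0.9630 = 8.11 kΩ.

R_th ≤ 8.11 kΩ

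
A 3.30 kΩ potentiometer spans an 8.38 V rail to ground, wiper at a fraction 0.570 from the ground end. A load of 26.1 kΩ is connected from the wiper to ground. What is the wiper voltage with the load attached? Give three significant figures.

V ≈ 4.63 V

The wiper splits the pot into (1−α)R = 1.419 kΩ above and αR = 1.881 kΩ below.
Lower section ‖ load = 1.755 kΩ.
V_wiper = 8.38 × 1.755/(1.419 + 1.755) = 4.63 V.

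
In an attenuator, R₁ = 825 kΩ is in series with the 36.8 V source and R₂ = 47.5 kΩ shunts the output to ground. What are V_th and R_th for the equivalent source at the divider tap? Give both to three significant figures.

V_th = 2.00 V, R_th = 44.9 kΩ

V_th is the open-circuit tap voltage: 36.8 × 47.5/(825 + 47.5) = 2.00 V.
With the supply zeroed, R₁ and R₂ appear in parallel from the tap: R_th = R₁‖R₂ = (825 × 47.5)/872.5 = 44.9 kΩ.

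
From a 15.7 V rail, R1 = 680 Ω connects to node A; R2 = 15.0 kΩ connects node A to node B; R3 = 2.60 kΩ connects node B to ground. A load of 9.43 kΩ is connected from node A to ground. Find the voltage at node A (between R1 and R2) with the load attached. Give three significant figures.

Below node A the series string R2+R3 = 17600 Ω sits in parallel with the 9430 Ω load: 6140 Ω.
V_A = 15.7 × 6140/(680 + 6140) = 14.1 V.

V ≈ 14.1 V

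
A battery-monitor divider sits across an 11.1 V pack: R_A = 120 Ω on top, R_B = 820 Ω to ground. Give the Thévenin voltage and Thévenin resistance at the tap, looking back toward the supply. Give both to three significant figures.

V_th = 9.68 V, R_th = 105 Ω

V_th is the open-circuit tap voltage: 11.1 × 820/(120 + 820) = 9.68 V.
With the supply zeroed, R_A and R_B appear in parallel from the tap: R_th = R_A‖R_B = (120 × 820)/940.0 = 105 Ω.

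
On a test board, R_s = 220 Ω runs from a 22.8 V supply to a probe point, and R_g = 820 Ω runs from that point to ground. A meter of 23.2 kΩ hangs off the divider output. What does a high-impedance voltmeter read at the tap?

The load sits in parallel with R_g: R_g‖R_L = (820 × 23200) / (820 + 23200) = 792.0 Ω.
V_out = 22.8 × 792.0 / (220 + 792.0) = 22.8 × 792.0/1012 = 17.8 V.
(Unloaded it would have been 18.0 V.)

V_out ≈ 17.8 V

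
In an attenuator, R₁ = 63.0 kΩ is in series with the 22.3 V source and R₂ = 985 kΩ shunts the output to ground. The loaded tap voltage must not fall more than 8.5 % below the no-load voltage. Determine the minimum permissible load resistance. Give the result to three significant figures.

Output resistance R_th = R₁‖R₂ = (63.0 × 985)/1048 = 59.21 kΩ.
The fractional drop is R_th/(R_th + R_L); requiring this ≤ 0.0850 gives R_L ≥ R_th(1/0.0850 − 1) = 59.21 × 10.76 = 637 kΩ.

R_L(min) ≈ 637 kΩ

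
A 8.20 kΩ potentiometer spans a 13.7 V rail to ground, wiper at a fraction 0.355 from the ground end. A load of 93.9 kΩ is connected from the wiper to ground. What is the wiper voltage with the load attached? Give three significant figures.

The wiper splits the pot into (1−α)R = 5.289 kΩ above and αR = 2.911 kΩ below.
Lower section ‖ load = 2.823 kΩ.
V_wiper = 13.7 × 2.823/(5.289 + 2.823) = 4.77 V.

V ≈ 4.77 V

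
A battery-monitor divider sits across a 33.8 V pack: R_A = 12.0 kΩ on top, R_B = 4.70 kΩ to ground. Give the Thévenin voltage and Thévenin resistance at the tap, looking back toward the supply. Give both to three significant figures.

V_th = 9.51 V, R_th = 3.38 kΩ

V_th is the open-circuit tap voltage: 33.8 × 4.70/(12.0 + 4.70) = 9.51 V.
With the supply zeroed, R_A and R_B appear in parallel from the tap: R_th = R_A‖R_B = (12.0 × 4.70)/16.70 = 3.38 kΩ.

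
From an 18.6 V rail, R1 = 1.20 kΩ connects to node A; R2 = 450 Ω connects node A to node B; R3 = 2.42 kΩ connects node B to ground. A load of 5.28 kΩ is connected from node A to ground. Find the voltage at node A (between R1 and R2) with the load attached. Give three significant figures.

Below node A the series string R2+R3 = 2870 Ω sits in parallel with the 5280 Ω load: 1859 Ω.
V_A = 18.6 × 1859/(1200 + 1859) = 11.3 V.

V ≈ 11.3 V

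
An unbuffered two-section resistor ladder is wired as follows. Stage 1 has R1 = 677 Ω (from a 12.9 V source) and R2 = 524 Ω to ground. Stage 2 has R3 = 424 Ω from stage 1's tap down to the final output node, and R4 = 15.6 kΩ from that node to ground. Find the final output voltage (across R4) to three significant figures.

V_out ≈ 5.38 V

Stage 2 presents R3+R4 = 16020 Ω as a load on stage 1's tap.
Stage 1's lower leg becomes R2‖(R3+R4) = 507.4 Ω, so V_mid = 12.9 × 507.4/1184 = 5.526 V.
Stage 2 is itself unloaded: V_out = V_mid × R4/(R3+R4) = 5.526 × 15600/16020 = 5.38 V.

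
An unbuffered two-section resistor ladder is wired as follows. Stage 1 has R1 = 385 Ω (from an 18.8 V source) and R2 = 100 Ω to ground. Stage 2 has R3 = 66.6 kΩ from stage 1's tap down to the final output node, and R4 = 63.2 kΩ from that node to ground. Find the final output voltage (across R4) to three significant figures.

V_out ≈ 1.89 V

Stage 2 presents R3+R4 = 129800 Ω as a load on stage 1's tap.
Stage 1's lower leg becomes R2‖(R3+R4) = 99.92 Ω, so V_mid = 18.8 × 99.92/484.9 = 3.874 V.
Stage 2 is itself unloaded: V_out = V_mid × R4/(R3+R4) = 3.874 × 63200/129800 = 1.89 V.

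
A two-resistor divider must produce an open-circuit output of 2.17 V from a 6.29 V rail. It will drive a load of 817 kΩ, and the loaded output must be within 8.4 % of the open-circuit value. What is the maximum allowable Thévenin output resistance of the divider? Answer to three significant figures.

R_th ≤ 74.9 kΩ

Loading drop = R_th/(R_th + R_L) ≤ 0.0840, so R_th ≤ R_L · ε/(1−ε) = 817 kΩ × 0.0840/0.9160 = 74.9 kΩ.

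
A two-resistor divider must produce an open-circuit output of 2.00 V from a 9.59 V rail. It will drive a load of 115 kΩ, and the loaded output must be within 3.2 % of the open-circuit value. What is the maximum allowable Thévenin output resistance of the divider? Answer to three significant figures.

Loading drop = R_th/(R_th + R_L) ≤ 0.0320, so R_th ≤ R_L · ε/(1−ε) = 115 kΩ × 0.0320/0.9680 = 3.80 kΩ.
(Any R1, R2 with R2/(R1+R2) = 0.209 and R1‖R2 ≤ 3.80 kΩ will meet the spec.)

R_th ≤ 3.80 kΩ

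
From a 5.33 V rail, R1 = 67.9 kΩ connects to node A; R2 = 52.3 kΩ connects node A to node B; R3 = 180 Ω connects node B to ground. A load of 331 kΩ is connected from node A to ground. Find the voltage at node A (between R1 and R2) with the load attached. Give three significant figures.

Below node A the series string R2+R3 = 52480 Ω sits in parallel with the 331000 Ω load: 45300 Ω.
V_A = 5.33 × 45300/(67900 + 45300) = 2.13 V.

V ≈ 2.13 V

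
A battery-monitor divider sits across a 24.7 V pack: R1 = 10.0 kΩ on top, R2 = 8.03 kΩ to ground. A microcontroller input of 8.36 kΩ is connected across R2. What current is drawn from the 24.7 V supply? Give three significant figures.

I ≈ 1.75 mA

R2‖R_L = 4.096 kΩ, so the source sees R1 + R2‖R_L = 14.10 kΩ.
I = 24.7 V / 14.10 kΩ = 1.75 mA.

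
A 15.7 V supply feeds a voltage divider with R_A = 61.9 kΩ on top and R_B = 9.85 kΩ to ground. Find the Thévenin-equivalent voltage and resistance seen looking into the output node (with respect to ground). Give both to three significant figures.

V_th = 2.16 V, R_th = 8.50 kΩ

V_th is the open-circuit tap voltage: 15.7 × 9.85/(61.9 + 9.85) = 2.16 V.
With the supply zeroed, R_A and R_B appear in parallel from the tap: R_th = R_A‖R_B = (61.9 × 9.85)/71.75 = 8.50 kΩ.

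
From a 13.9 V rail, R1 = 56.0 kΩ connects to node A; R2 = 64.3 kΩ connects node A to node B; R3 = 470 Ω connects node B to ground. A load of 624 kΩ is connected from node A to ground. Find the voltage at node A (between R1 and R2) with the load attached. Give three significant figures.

Below node A the series string R2+R3 = 64770 Ω sits in parallel with the 624000 Ω load: 58680 Ω.
V_A = 13.9 × 58680/(56000 + 58680) = 7.11 V.

V ≈ 7.11 V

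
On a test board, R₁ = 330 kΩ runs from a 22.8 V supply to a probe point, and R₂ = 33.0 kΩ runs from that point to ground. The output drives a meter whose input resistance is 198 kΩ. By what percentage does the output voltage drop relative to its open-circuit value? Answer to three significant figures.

Unloaded V = 22.8 × 33.0/363.0 = 2.0727 V.
Loaded: R₂‖R_L = 28.29 kΩ, giving V = 22.8 × 28.29/358.3 = 1.8000 V.
Drop = (2.0727 − 1.8000) / 2.0727 = 13.2 %.

13.2 %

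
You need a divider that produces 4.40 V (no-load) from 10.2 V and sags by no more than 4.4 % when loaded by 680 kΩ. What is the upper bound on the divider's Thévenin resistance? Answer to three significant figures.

Loading drop = R_th/(R_th + R_L) ≤ 0.0440, so R_th ≤ R_L · ε/(1−ε) = 680 kΩ × 0.0440/0.9560 = 31.3 kΩ.
(Any R1, R2 with R2/(R1+R2) = 0.431 and R1‖R2 ≤ 31.3 kΩ will meet the spec.)

R_th ≤ 31.3 kΩ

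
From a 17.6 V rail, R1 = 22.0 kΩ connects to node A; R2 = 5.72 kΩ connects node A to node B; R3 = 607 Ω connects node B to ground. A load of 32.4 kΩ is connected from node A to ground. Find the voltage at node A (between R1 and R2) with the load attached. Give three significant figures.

Below node A the series string R2+R3 = 6327 Ω sits in parallel with the 32400 Ω load: 5293 Ω.
V_A = 17.6 × 5293/(22000 + 5293) = 3.41 V.

V ≈ 3.41 V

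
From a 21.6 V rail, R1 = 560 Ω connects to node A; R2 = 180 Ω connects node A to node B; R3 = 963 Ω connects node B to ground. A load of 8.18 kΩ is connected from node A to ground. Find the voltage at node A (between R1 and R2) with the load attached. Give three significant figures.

Below node A the series string R2+R3 = 1143 Ω sits in parallel with the 8180 Ω load: 1003 Ω.
V_A = 21.6 × 1003/(560 + 1003) = 13.9 V.

V ≈ 13.9 V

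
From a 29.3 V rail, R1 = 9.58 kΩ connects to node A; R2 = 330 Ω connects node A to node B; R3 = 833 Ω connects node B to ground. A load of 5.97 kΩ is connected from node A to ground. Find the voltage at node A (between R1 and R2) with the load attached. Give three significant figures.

Below node A the series string R2+R3 = 1163 Ω sits in parallel with the 5970 Ω load: 973.4 Ω.
V_A = 29.3 × 973.4/(9580 + 973.4) = 2.70 V.

V ≈ 2.70 V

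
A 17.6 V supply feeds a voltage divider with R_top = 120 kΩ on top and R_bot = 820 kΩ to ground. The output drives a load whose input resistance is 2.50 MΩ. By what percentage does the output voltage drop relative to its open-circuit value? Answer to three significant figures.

The divider's output (Thévenin) resistance is R_top‖R_bot = 104.7 kΩ.
Fractional drop under load = R_th/(R_th + R_L) = 104.7 / (104.7 + 2500) = 0.04019.
So the output falls by 4.02 %.

4.02 %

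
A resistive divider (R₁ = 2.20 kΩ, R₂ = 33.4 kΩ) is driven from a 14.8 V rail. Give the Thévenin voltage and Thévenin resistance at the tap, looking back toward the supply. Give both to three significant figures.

V_th is the open-circuit tap voltage: 14.8 × 33.4/(2.20 + 33.4) = 13.9 V.
With the supply zeroed, R₁ and R₂ appear in parallel from the tap: R_th = R₁‖R₂ = (2.20 × 33.4)/35.60 = 2.06 kΩ.

V_th = 13.9 V, R_th = 2.06 kΩ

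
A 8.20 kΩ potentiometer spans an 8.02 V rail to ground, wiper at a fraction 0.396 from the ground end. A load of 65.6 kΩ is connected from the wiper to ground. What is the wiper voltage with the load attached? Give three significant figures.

V ≈ 3.08 V

The wiper splits the pot into (1−α)R = 4.953 kΩ above and αR = 3.247 kΩ below.
Lower section ‖ load = 3.094 kΩ.
V_wiper = 8.02 × 3.094/(4.953 + 3.094) = 3.08 V.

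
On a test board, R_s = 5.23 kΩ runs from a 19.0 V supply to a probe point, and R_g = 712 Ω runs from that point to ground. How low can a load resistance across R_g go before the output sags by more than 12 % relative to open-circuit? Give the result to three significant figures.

Output resistance R_th = R_s‖R_g = (5230 × 712)/5942 = 626.7 Ω.
The fractional drop is R_th/(R_th + R_L); requiring this ≤ 0.120 gives R_L ≥ R_th(1/0.120 − 1) = 626.7 × 7.333 = 4.60 kΩ.

R_L(min) ≈ 4.60 kΩ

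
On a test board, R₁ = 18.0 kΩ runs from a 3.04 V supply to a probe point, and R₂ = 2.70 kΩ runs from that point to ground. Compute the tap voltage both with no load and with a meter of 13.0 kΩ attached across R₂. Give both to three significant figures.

Open-circuit: V = 3.04 × 2.70/(18.0 + 2.70) = 0.397 V.
With the load, R₂ becomes R₂‖R_L = 2.236 kΩ, so V = 3.04 × 2.236/20.24 = 0.336 V.

Unloaded: 0.397 V; loaded: 0.336 V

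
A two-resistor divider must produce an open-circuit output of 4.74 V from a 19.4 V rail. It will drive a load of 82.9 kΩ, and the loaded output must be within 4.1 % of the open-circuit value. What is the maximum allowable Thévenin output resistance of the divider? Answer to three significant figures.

R_th ≤ 3.54 kΩ

Loading drop = R_th/(R_th + R_L) ≤ 0.0410, so R_th ≤ R_L · ε/(1−ε) = 82.9 kΩ × 0.0410/0.9590 = 3.54 kΩ.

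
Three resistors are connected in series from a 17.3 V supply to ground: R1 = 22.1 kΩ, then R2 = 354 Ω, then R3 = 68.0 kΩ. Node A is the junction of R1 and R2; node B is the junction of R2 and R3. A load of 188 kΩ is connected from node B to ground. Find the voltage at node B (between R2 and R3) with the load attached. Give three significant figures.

V ≈ 11.9 V

At node B, R3 is in parallel with the load: R3‖R_L = 49940 Ω.
Below node A the resistance is R2 + (R3‖R_L) = 50290 Ω, so V_A = 17.3 × 50290/72390 = 12.02 V.
Then V_B = V_A × (R3‖R_L)/(R2 + R3‖R_L) = 12.02 × 49940/50290 = 11.9 V.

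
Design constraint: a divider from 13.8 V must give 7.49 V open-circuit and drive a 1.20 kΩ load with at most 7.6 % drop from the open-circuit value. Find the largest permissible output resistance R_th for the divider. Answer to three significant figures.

Loading drop = R_th/(R_th + R_L) ≤ 0.0760, so R_th ≤ R_L · ε/(1−ε) = 1.20 kΩ × 0.0760/0.9240 = 98.7 Ω.

R_th ≤ 98.7 Ω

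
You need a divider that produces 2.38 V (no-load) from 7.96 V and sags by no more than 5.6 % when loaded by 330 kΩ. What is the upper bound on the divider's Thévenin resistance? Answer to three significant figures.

R_th ≤ 19.6 kΩ

Loading drop = R_th/(R_th + R_L) ≤ 0.0560, so R_th ≤ R_L · ε/(1−ε) = 330 kΩ × 0.0560/0.9440 = 19.6 kΩ.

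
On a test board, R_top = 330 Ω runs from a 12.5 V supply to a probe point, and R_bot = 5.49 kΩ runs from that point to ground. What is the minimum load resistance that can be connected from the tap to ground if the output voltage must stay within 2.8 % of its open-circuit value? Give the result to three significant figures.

R_L(min) ≈ 10.8 kΩ

Output resistance R_th = R_top‖R_bot = (330 × 5490)/5820 = 311.3 Ω.
The fractional drop is R_th/(R_th + R_L); requiring this ≤ 0.0280 gives R_L ≥ R_th(1/0.0280 − 1) = 311.3 × 34.71 = 10.8 kΩ.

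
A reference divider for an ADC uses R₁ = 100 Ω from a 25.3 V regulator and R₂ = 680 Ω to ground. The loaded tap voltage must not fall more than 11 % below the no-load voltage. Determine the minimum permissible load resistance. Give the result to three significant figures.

Output resistance R_th = R₁‖R₂ = (100 × 680)/780.0 = 87.18 Ω.
The fractional drop is R_th/(R_th + R_L); requiring this ≤ 0.110 gives R_L ≥ R_th(1/0.110 − 1) = 87.18 × 8.091 = 705 Ω.

R_L(min) ≈ 705 Ω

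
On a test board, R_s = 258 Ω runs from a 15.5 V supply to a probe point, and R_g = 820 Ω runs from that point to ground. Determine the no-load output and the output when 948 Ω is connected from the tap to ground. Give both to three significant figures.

Open-circuit: V = 15.5 × 820/(258 + 820) = 11.8 V.
With the load, R_g becomes R_g‖R_L = 439.7 Ω, so V = 15.5 × 439.7/697.7 = 9.77 V.

Unloaded: 11.8 V; loaded: 9.77 V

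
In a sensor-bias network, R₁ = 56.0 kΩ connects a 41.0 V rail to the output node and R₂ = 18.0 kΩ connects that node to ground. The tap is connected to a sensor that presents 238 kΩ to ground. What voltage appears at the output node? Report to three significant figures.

The load sits in parallel with R₂: R₂‖R_L = (18.0 × 238) / (18.0 + 238) = 16.73 kΩ.
V_out = 41.0 × 16.73 / (56.0 + 16.73) = 41.0 × 16.73/72.73 = 9.43 V.

V_out ≈ 9.43 V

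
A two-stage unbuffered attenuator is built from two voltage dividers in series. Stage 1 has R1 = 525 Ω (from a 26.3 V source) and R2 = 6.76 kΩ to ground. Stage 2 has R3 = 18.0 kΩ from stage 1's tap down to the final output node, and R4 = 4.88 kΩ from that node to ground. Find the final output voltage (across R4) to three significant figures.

Stage 2 presents R3+R4 = 22880 Ω as a load on stage 1's tap.
Stage 1's lower leg becomes R2‖(R3+R4) = 5218 Ω, so V_mid = 26.3 × 5218/5743 = 23.90 V.
Stage 2 is itself unloaded: V_out = V_mid × R4/(R3+R4) = 23.90 × 4880/22880 = 5.10 V.

V_out ≈ 5.10 V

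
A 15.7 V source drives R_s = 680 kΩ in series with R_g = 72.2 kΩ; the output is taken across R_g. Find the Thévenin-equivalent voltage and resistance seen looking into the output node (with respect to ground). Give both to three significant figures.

V_th is the open-circuit tap voltage: 15.7 × 72.2/(680 + 72.2) = 1.51 V.
With the supply zeroed, R_s and R_g appear in parallel from the tap: R_th = R_s‖R_g = (680 × 72.2)/752.2 = 65.3 kΩ.

V_th = 1.51 V, R_th = 65.3 kΩ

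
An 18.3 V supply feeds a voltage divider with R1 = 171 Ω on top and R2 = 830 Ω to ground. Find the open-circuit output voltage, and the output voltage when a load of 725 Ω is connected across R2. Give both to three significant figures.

Open-circuit: V = 18.3 × 830/(171 + 830) = 15.2 V.
With the load, R2 becomes R2‖R_L = 387.0 Ω, so V = 18.3 × 387.0/558.0 = 12.7 V.

Unloaded: 15.2 V; loaded: 12.7 V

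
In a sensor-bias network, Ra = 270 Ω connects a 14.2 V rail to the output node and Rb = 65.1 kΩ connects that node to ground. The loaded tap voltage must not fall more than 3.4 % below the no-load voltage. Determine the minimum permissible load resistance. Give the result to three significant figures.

Output resistance R_th = Ra‖Rb = (270 × 65100)/65370 = 268.9 Ω.
The fractional drop is R_th/(R_th + R_L); requiring this ≤ 0.0340 gives R_L ≥ R_th(1/0.0340 − 1) = 268.9 × 28.41 = 7.64 kΩ.

R_L(min) ≈ 7.64 kΩ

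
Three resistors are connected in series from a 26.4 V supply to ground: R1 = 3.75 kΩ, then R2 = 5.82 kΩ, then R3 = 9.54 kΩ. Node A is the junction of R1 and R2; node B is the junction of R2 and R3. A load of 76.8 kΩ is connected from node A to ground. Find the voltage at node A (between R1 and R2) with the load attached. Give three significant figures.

V ≈ 20.4 V

Below node A the series string R2+R3 = 15.36 kΩ sits in parallel with the 76.8 kΩ load: 12.80 kΩ.
V_A = 26.4 × 12.80/(3.75 + 12.80) = 20.4 V.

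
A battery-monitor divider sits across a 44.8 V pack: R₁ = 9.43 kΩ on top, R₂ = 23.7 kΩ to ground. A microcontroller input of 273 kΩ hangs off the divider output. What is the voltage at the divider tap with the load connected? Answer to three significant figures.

The load sits in parallel with R₂: R₂‖R_L = (23.7 × 273) / (23.7 + 273) = 21.81 kΩ.
V_out = 44.8 × 21.81 / (9.43 + 21.81) = 44.8 × 21.81/31.24 = 31.3 V.

V_out ≈ 31.3 V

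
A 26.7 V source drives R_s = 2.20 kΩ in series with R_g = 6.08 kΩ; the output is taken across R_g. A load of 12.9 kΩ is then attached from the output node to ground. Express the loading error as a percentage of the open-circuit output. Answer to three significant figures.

Unloaded V = 26.7 × 6.08/8.280 = 19.606 V.
Loaded: R_g‖R_L = 4.132 kΩ, giving V = 26.7 × 4.132/6.332 = 17.424 V.
Drop = (19.606 − 17.424) / 19.606 = 11.1 %.

11.1 %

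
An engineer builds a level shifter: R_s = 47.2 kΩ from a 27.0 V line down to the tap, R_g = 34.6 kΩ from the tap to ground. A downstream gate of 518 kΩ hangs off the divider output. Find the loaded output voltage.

V_out ≈ 11.0 V

The load sits in parallel with R_g: R_g‖R_L = (34.6 × 518) / (34.6 + 518) = 32.43 kΩ.
V_out = 27.0 × 32.43 / (47.2 + 32.43) = 27.0 × 32.43/79.63 = 11.0 V.
(Unloaded it would have been 11.4 V.)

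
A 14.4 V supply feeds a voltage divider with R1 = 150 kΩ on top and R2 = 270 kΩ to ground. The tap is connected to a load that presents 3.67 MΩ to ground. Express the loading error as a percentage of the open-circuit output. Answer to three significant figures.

The divider's output (Thévenin) resistance is R1‖R2 = 96.43 kΩ.
Fractional drop under load = R_th/(R_th + R_L) = 96.43 / (96.43 + 3670) = 0.02560.
So the output falls by 2.56 %.

2.56 %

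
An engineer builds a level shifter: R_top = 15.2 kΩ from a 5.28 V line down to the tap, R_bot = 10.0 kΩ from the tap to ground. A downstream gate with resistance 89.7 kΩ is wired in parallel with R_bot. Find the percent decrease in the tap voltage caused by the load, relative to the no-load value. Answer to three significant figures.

The divider's output (Thévenin) resistance is R_top‖R_bot = 6.032 kΩ.
Fractional drop under load = R_th/(R_th + R_L) = 6.032 / (6.032 + 89.7) = 0.06301.
So the output falls by 6.30 %.

6.30 %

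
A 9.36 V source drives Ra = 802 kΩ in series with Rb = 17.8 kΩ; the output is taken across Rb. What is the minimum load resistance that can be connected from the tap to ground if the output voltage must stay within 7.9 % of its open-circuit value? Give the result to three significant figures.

R_L(min) ≈ 203 kΩ

Output resistance R_th = Ra‖Rb = (802 × 17.8)/819.8 = 17.41 kΩ.
The fractional drop is R_th/(R_th + R_L); requiring this ≤ 0.0790 gives R_L ≥ R_th(1/0.0790 − 1) = 17.41 × 11.66 = 203 kΩ.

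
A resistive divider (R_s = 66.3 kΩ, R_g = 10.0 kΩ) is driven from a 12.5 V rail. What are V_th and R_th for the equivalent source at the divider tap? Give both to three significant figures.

V_th = 1.64 V, R_th = 8.69 kΩ

V_th is the open-circuit tap voltage: 12.5 × 10.0/(66.3 + 10.0) = 1.64 V.
With the supply zeroed, R_s and R_g appear in parallel from the tap: R_th = R_s‖R_g = (66.3 × 10.0)/76.30 = 8.69 kΩ.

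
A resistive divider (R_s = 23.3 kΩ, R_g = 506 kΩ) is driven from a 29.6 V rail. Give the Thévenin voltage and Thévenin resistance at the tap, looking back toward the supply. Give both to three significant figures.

V_th is the open-circuit tap voltage: 29.6 × 506/(23.3 + 506) = 28.3 V.
With the supply zeroed, R_s and R_g appear in parallel from the tap: R_th = R_s‖R_g = (23.3 × 506)/529.3 = 22.3 kΩ.

V_th = 28.3 V, R_th = 22.3 kΩ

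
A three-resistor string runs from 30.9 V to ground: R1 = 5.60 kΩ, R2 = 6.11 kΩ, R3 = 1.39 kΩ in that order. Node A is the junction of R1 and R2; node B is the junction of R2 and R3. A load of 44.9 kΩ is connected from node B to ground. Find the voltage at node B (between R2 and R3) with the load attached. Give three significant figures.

At node B, R3 is in parallel with the load: R3‖R_L = 1.348 kΩ.
Below node A the resistance is R2 + (R3‖R_L) = 7.458 kΩ, so V_A = 30.9 × 7.458/13.06 = 17.65 V.
Then V_B = V_A × (R3‖R_L)/(R2 + R3‖R_L) = 17.65 × 1.348/7.458 = 3.19 V.

V ≈ 3.19 V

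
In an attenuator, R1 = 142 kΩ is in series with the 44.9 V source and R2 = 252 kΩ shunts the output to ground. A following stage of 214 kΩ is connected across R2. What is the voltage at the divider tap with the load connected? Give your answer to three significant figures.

V_out ≈ 20.2 V

The load sits in parallel with R2: R2‖R_L = (252 × 214) / (252 + 214) = 115.7 kΩ.
V_out = 44.9 × 115.7 / (142 + 115.7) = 44.9 × 115.7/257.7 = 20.2 V.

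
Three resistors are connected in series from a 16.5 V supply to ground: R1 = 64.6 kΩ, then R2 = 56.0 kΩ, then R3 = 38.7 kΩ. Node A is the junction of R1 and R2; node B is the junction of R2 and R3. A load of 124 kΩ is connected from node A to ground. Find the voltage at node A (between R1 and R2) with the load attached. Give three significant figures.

Below node A the series string R2+R3 = 94.70 kΩ sits in parallel with the 124 kΩ load: 53.69 kΩ.
V_A = 16.5 × 53.69/(64.6 + 53.69) = 7.49 V.

V ≈ 7.49 V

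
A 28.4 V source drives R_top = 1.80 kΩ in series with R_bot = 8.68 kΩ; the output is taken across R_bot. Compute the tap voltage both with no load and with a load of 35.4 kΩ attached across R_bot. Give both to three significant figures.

Open-circuit: V = 28.4 × 8.68/(1.80 + 8.68) = 23.5 V.
With the load, R_bot becomes R_bot‖R_L = 6.971 kΩ, so V = 28.4 × 6.971/8.771 = 22.6 V.

Unloaded: 23.5 V; loaded: 22.6 V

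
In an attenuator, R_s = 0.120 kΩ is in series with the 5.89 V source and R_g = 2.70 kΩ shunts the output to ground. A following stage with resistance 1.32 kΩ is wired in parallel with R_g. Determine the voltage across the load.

The load sits in parallel with R_g: R_g‖R_L = (2700 × 1320) / (2700 + 1320) = 886.6 Ω.
V_out = 5.89 × 886.6 / (120 + 886.6) = 5.89 × 886.6/1007 = 5.19 V.
(Unloaded it would have been 5.64 V.)

V_out ≈ 5.19 V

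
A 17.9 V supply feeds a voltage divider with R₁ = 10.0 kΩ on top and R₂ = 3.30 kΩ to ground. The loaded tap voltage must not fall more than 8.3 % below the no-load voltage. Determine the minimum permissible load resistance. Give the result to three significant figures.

R_L(min) ≈ 27.4 kΩ

Output resistance R_th = R₁‖R₂ = (10.0 × 3.30)/13.30 = 2.481 kΩ.
The fractional drop is R_th/(R_th + R_L); requiring this ≤ 0.0830 gives R_L ≥ R_th(1/0.0830 − 1) = 2.481 × 11.05 = 27.4 kΩ.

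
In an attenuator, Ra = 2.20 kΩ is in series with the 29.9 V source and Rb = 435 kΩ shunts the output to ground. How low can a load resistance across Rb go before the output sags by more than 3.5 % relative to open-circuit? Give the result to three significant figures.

R_L(min) ≈ 60.4 kΩ

Output resistance R_th = Ra‖Rb = (2.20 × 435)/437.2 = 2.189 kΩ.
The fractional drop is R_th/(R_th + R_L); requiring this ≤ 0.0350 gives R_L ≥ R_th(1/0.0350 − 1) = 2.189 × 27.57 = 60.4 kΩ.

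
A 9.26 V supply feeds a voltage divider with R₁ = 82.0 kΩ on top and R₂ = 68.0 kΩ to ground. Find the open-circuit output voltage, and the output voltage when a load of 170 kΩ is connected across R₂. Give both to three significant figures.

Open-circuit: V = 9.26 × 68.0/(82.0 + 68.0) = 4.20 V.
With the load, R₂ becomes R₂‖R_L = 48.57 kΩ, so V = 9.26 × 48.57/130.6 = 3.44 V.

Unloaded: 4.20 V; loaded: 3.44 V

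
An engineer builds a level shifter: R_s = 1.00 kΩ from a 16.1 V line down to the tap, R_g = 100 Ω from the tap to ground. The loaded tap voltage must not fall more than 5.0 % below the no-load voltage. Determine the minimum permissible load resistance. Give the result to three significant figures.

Output resistance R_th = R_s‖R_g = (1000 × 100)/1100 = 90.91 Ω.
The fractional drop is R_th/(R_th + R_L); requiring this ≤ 0.0500 gives R_L ≥ R_th(1/0.0500 − 1) = 90.91 × 19.00 = 1.73 kΩ.

R_L(min) ≈ 1.73 kΩ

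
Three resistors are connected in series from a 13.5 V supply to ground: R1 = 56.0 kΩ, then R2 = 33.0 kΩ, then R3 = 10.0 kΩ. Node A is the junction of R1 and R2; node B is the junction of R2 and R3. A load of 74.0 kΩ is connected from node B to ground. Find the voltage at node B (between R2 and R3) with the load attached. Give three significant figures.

At node B, R3 is in parallel with the load: R3‖R_L = 8.810 kΩ.
Below node A the resistance is R2 + (R3‖R_L) = 41.81 kΩ, so V_A = 13.5 × 41.81/97.81 = 5.771 V.
Then V_B = V_A × (R3‖R_L)/(R2 + R3‖R_L) = 5.771 × 8.810/41.81 = 1.22 V.

V ≈ 1.22 V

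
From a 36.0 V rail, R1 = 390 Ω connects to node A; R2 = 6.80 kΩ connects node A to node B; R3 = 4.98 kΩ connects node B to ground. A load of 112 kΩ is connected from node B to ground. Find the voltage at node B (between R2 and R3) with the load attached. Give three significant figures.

At node B, R3 is in parallel with the load: R3‖R_L = 4768 Ω.
Below node A the resistance is R2 + (R3‖R_L) = 11570 Ω, so V_A = 36.0 × 11570/11960 = 34.83 V.
Then V_B = V_A × (R3‖R_L)/(R2 + R3‖R_L) = 34.83 × 4768/11570 = 14.4 V.

V ≈ 14.4 V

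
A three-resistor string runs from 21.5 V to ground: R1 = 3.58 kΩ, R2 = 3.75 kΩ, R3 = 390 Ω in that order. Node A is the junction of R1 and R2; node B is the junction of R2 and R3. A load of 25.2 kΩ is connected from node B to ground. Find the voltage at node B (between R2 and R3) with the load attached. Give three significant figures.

At node B, R3 is in parallel with the load: R3‖R_L = 384.1 Ω.
Below node A the resistance is R2 + (R3‖R_L) = 4134 Ω, so V_A = 21.5 × 4134/7714 = 11.52 V.
Then V_B = V_A × (R3‖R_L)/(R2 + R3‖R_L) = 11.52 × 384.1/4134 = 1.07 V.

V ≈ 1.07 V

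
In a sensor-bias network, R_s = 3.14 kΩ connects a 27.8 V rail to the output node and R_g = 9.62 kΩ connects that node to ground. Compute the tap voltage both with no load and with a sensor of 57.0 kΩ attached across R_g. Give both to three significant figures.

Open-circuit: V = 27.8 × 9.62/(3.14 + 9.62) = 21.0 V.
With the load, R_g becomes R_g‖R_L = 8.231 kΩ, so V = 27.8 × 8.231/11.37 = 20.1 V.

Unloaded: 21.0 V; loaded: 20.1 V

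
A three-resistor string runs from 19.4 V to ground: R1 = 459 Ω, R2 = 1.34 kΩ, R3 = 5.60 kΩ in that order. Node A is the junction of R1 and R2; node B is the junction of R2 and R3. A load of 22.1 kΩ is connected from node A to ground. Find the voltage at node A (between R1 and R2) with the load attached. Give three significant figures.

Below node A the series string R2+R3 = 6940 Ω sits in parallel with the 22100 Ω load: 5281 Ω.
V_A = 19.4 × 5281/(459 + 5281) = 17.8 V.

V ≈ 17.8 V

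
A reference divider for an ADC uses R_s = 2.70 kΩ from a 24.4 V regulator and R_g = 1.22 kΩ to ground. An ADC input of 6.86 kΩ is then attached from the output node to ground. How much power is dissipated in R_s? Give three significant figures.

Total resistance from the source is R_s + (R_g‖R_L) = 3.736 kΩ, so I = 24.4/3.736 kΩ = 6.531 mA.
P = I²·R_s = (6.531 mA)² × 2.70 kΩ = 115 mW.

P ≈ 115 mW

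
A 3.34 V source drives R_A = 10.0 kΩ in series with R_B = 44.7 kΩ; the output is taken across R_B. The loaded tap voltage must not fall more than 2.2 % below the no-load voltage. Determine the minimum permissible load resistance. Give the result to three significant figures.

R_L(min) ≈ 363 kΩ

Output resistance R_th = R_A‖R_B = (10.0 × 44.7)/54.70 = 8.172 kΩ.
The fractional drop is R_th/(R_th + R_L); requiring this ≤ 0.0220 gives R_L ≥ R_th(1/0.0220 − 1) = 8.172 × 44.45 = 363 kΩ.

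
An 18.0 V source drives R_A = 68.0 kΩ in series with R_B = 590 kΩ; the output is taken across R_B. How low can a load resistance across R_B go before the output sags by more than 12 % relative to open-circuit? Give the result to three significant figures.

Output resistance R_th = R_A‖R_B = (68.0 × 590)/658.0 = 60.97 kΩ.
The fractional drop is R_th/(R_th + R_L); requiring this ≤ 0.120 gives R_L ≥ R_th(1/0.120 − 1) = 60.97 × 7.333 = 447 kΩ.

R_L(min) ≈ 447 kΩ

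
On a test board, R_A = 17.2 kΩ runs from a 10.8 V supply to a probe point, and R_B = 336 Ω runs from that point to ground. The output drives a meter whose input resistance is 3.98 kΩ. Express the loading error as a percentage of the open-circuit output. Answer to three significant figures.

7.65 %

The divider's output (Thévenin) resistance is R_A‖R_B = 329.6 Ω.
Fractional drop under load = R_th/(R_th + R_L) = 329.6 / (329.6 + 3980) = 0.07647.
So the output falls by 7.65 %.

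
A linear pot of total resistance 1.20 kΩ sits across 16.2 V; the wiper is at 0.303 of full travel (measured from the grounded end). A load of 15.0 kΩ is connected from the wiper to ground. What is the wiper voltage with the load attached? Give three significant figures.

The wiper splits the pot into (1−α)R = 836.4 Ω above and αR = 363.6 Ω below.
Lower section ‖ load = 355.0 Ω.
V_wiper = 16.2 × 355.0/(836.4 + 355.0) = 4.83 V.

V ≈ 4.83 V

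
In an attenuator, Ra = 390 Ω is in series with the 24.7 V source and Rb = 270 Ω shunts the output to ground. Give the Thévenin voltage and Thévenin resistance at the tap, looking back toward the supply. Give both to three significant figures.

V_th is the open-circuit tap voltage: 24.7 × 270/(390 + 270) = 10.1 V.
With the supply zeroed, Ra and Rb appear in parallel from the tap: R_th = Ra‖Rb = (390 × 270)/660.0 = 160 Ω.

V_th = 10.1 V, R_th = 160 Ω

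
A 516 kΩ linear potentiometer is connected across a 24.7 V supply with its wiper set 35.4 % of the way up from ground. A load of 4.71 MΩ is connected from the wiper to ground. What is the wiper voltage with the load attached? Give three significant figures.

V ≈ 8.53 V

The wiper splits the pot into (1−α)R = 333.3 kΩ above and αR = 182.7 kΩ below.
Lower section ‖ load = 175.8 kΩ.
V_wiper = 24.7 × 175.8/(333.3 + 175.8) = 8.53 V.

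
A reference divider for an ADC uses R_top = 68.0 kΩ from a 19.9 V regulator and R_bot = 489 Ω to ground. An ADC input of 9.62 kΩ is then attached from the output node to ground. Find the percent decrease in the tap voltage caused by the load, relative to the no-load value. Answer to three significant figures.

The divider's output (Thévenin) resistance is R_top‖R_bot = 485.5 Ω.
Fractional drop under load = R_th/(R_th + R_L) = 485.5 / (485.5 + 9620) = 0.04804.
So the output falls by 4.80 %.

4.80 %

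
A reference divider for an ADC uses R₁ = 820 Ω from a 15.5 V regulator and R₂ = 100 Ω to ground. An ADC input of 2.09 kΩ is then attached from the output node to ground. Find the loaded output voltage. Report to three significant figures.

V_out ≈ 1.62 V

The load sits in parallel with R₂: R₂‖R_L = (100 × 2090) / (100 + 2090) = 95.43 Ω.
V_out = 15.5 × 95.43 / (820 + 95.43) = 15.5 × 95.43/915.4 = 1.62 V.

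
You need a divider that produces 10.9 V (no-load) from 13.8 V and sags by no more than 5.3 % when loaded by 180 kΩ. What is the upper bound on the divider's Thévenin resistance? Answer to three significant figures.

Loading drop = R_th/(R_th + R_L) ≤ 0.0530, so R_th ≤ R_L · ε/(1−ε) = 180 kΩ × 0.0530/0.9470 = 10.1 kΩ.

R_th ≤ 10.1 kΩ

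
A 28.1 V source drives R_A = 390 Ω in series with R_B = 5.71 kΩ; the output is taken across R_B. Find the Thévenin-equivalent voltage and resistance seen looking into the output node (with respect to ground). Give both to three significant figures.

V_th is the open-circuit tap voltage: 28.1 × 5710/(390 + 5710) = 26.3 V.
With the supply zeroed, R_A and R_B appear in parallel from the tap: R_th = R_A‖R_B = (390 × 5710)/6100 = 365 Ω.

V_th = 26.3 V, R_th = 365 Ω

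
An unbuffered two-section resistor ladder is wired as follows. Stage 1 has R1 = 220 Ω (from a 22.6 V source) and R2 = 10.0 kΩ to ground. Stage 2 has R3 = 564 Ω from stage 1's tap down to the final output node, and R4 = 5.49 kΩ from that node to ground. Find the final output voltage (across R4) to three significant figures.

Stage 2 presents R3+R4 = 6054 Ω as a load on stage 1's tap.
Stage 1's lower leg becomes R2‖(R3+R4) = 3771 Ω, so V_mid = 22.6 × 3771/3991 = 21.35 V.
Stage 2 is itself unloaded: V_out = V_mid × R4/(R3+R4) = 21.35 × 5490/6054 = 19.4 V.

V_out ≈ 19.4 V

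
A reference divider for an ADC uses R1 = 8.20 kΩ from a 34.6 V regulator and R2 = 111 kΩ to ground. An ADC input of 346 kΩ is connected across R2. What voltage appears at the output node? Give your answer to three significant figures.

V_out ≈ 31.5 V

The load sits in parallel with R2: R2‖R_L = (111 × 346) / (111 + 346) = 84.04 kΩ.
V_out = 34.6 × 84.04 / (8.20 + 84.04) = 34.6 × 84.04/92.24 = 31.5 V.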